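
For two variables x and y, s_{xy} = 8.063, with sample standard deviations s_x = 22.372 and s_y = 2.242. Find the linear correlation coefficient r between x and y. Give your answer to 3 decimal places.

0.161

r = Cov(x,y) / (s_x · s_y) = 8.063 / (22.372 × 2.242)
  = 8.063 / 50.1580 ≈ 0.161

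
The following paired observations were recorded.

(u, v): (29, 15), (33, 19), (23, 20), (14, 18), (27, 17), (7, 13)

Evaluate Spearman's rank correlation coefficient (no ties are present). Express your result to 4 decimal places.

0.3143

Rank u: 5, 6, 3, 2, 4, 1
Rank v: 2, 5, 6, 4, 3, 1
d = rank(u) − rank(v): 3, 1, -3, -2, 1, 0; Σd² = 24
ρ = 1 − 6Σd² / [n(n²−1)] = 1 − 6×24 / (6×35) = 1 − 144/210 ≈ 0.3143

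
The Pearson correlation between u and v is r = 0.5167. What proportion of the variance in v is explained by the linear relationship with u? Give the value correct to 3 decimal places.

0.267

r² = (0.5167)² = 0.267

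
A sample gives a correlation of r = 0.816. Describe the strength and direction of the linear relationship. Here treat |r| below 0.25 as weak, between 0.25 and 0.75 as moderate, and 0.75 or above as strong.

r = 0.816 > 0 so the relationship is positive.
|r| = 0.816, which falls in the strong range.

strong positive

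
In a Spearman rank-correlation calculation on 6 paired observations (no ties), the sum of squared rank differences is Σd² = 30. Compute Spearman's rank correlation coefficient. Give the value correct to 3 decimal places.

0.143

ρ = 1 − 6Σd² / [n(n²−1)] = 1 − 6×30 / (6×35)
  = 1 − 180/210 = 1 − 0.8571 ≈ 0.143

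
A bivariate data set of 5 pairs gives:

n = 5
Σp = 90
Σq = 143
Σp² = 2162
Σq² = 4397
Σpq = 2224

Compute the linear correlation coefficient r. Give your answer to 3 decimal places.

r = (nΣpq − ΣpΣq) / √[(nΣp² − (Σp)²)(nΣq² − (Σq)²)]
Numerator: 5×2224 − 90×143 = -1750
Denominator: √[(10810 − 8100)(21985 − 20449)] = √[2710 × 1536] = 2040.2353
r = -1750 / 2040.2353 ≈ -0.858

-0.858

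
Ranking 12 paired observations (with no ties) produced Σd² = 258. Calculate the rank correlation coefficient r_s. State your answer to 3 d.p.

0.098

ρ = 1 − 6Σd² / [n(n²−1)] = 1 − 6×258 / (12×143)
  = 1 − 1548/1716 = 1 − 0.9021 ≈ 0.098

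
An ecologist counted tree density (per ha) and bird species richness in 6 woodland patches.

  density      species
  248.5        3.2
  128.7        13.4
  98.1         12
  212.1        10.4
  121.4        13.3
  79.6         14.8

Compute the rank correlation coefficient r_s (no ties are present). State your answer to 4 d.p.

-0.7714

Rank density: 6, 4, 2, 5, 3, 1
Rank species: 1, 5, 3, 2, 4, 6
d = rank(density) − rank(species): 5, -1, -1, 3, -1, -5; Σd² = 62
ρ = 1 − 6Σd² / [n(n²−1)] = 1 − 6×62 / (6×35) = 1 − 372/210 ≈ -0.7714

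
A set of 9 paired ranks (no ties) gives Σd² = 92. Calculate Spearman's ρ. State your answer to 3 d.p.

0.233

ρ = 1 − 6Σd² / [n(n²−1)] = 1 − 6×92 / (9×80)
  = 1 − 552/720 = 1 − 0.7667 ≈ 0.233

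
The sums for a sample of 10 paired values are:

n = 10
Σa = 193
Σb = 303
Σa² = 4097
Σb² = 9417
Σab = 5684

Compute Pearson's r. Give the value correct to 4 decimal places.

r = (nΣab − ΣaΣb) / √[(nΣa² − (Σa)²)(nΣb² − (Σb)²)]
Numerator: 10×5684 − 193×303 = -1639
Denominator: √[(40970 − 37249)(94170 − 91809)] = √[3721 × 2361] = 2963.9975
r = -1639 / 2963.9975 ≈ -0.5530

-0.5530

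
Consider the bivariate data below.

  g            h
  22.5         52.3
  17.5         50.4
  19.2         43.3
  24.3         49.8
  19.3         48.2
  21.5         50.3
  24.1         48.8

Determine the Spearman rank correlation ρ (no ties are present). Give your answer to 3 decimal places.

0.107

Rank g: 5, 1, 2, 7, 3, 4, 6
Rank h: 7, 6, 1, 4, 2, 5, 3
d = rank(g) − rank(h): -2, -5, 1, 3, 1, -1, 3; Σd² = 50
ρ = 1 − 6Σd² / [n(n²−1)] = 1 − 6×50 / (7×48) = 1 − 300/336 ≈ 0.107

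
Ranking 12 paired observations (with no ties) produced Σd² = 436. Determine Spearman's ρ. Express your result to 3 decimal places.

-0.524

ρ = 1 − 6Σd² / [n(n²−1)] = 1 − 6×436 / (12×143)
  = 1 − 2616/1716 = 1 − 1.5245 ≈ -0.524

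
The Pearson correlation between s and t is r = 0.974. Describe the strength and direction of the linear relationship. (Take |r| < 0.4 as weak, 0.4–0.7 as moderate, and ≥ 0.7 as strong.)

r = 0.974 > 0 so the relationship is positive.
|r| = 0.974, which falls in the strong range.

strong positive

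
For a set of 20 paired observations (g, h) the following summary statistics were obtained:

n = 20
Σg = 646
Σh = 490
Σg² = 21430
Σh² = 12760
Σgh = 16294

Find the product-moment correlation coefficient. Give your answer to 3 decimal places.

0.716

r = (nΣgh − ΣgΣh) / √[(nΣg² − (Σg)²)(nΣh² − (Σh)²)]
Numerator: 20×16294 − 646×490 = 9340
Denominator: √[(428600 − 417316)(255200 − 240100)] = √[11284 × 15100] = 13053.2908
r = 9340 / 13053.2908 ≈ 0.716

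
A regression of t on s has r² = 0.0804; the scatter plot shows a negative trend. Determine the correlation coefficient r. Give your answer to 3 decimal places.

|r| = √0.0804 = 0.284
The association is negative, so r = −0.284.

-0.284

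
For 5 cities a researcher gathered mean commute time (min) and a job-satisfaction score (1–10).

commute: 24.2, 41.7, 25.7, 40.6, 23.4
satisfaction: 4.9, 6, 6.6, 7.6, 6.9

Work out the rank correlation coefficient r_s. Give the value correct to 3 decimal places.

0.000

Rank commute: 2, 5, 3, 4, 1
Rank satisfaction: 1, 2, 3, 5, 4
d = rank(commute) − rank(satisfaction): 1, 3, 0, -1, -3; Σd² = 20
ρ = 1 − 6Σd² / [n(n²−1)] = 1 − 6×20 / (5×24) = 1 − 120/120 ≈ 0.000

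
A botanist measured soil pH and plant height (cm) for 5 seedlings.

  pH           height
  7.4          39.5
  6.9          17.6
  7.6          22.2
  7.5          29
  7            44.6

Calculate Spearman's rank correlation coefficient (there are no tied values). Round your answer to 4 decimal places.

Rank pH: 3, 1, 5, 4, 2
Rank height: 4, 1, 2, 3, 5
d = rank(pH) − rank(height): -1, 0, 3, 1, -3; Σd² = 20
ρ = 1 − 6Σd² / [n(n²−1)] = 1 − 6×20 / (5×24) = 1 − 120/120 ≈ 0.0000

0.0000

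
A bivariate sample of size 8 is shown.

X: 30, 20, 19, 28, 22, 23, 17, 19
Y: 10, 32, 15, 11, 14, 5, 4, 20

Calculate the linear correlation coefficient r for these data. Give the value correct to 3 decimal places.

-0.227

n = 8, ΣX = 178, ΣY = 111, ΣX² = 4108, ΣY² = 2107, ΣXY = 2404
nΣXY − ΣXΣY = 19232 − 19758 = -526
nΣX² − (ΣX)² = 32864 − 31684 = 1180; nΣY² − (ΣY)² = 16856 − 12321 = 4535
r = -526 / √(1180 × 4535) = -526 / 2313.2877 ≈ -0.227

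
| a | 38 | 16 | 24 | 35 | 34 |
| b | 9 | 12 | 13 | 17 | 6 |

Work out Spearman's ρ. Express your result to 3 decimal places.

-0.100

Rank a: 5, 1, 2, 4, 3
Rank b: 2, 3, 4, 5, 1
d = rank(a) − rank(b): 3, -2, -2, -1, 2; Σd² = 22
ρ = 1 − 6Σd² / [n(n²−1)] = 1 − 6×22 / (5×24) = 1 − 132/120 ≈ -0.100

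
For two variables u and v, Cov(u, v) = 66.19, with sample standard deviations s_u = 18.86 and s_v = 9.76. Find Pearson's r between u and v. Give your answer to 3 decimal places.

r = Cov(u,v) / (s_u · s_v) = 66.19 / (18.86 × 9.76)
  = 66.19 / 184.0736 ≈ 0.360

0.360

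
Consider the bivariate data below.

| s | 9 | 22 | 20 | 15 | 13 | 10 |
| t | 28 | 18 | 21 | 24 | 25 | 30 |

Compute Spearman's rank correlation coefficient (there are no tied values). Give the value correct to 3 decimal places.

Rank s: 1, 6, 5, 4, 3, 2
Rank t: 5, 1, 2, 3, 4, 6
d = rank(s) − rank(t): -4, 5, 3, 1, -1, -4; Σd² = 68
ρ = 1 − 6Σd² / [n(n²−1)] = 1 − 6×68 / (6×35) = 1 − 408/210 ≈ -0.943

-0.943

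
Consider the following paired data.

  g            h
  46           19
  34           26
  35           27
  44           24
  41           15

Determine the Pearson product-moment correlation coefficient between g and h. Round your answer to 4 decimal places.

-0.6097

n = 5, Σg = 200, Σh = 111, Σg² = 8114, Σh² = 2567, Σgh = 4374
nΣgh − ΣgΣh = 21870 − 22200 = -330
nΣg² − (Σg)² = 40570 − 40000 = 570; nΣh² − (Σh)² = 12835 − 12321 = 514
r = -330 / √(570 × 514) = -330 / 541.2763 ≈ -0.6097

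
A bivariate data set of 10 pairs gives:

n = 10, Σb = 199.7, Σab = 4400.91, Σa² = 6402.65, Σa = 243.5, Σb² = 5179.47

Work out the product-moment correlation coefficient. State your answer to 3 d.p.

-0.615

r = (nΣab − ΣaΣb) / √[(nΣa² − (Σa)²)(nΣb² − (Σb)²)]
Numerator: 10×4400.91 − 243.5×199.7 = -4617.85
Denominator: √[(64026.5 − 59292.25)(51794.7 − 39880.09)] = √[4734.25 × 11914.61] = 7510.4422
r = -4617.85 / 7510.4422 ≈ -0.615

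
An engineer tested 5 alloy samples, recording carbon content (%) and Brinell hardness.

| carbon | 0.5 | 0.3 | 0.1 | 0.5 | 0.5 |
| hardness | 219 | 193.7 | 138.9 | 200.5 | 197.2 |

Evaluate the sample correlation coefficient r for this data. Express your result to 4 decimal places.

0.9103

n = 5, Σx = 1.9, Σy = 949.3, Σx² = 0.85, Σy² = 183861.99, Σxy = 380.35
nΣxy − ΣxΣy = 1901.75 − 1803.67 = 98.08
nΣx² − (Σx)² = 4.25 − 3.61 = 0.64; nΣy² − (Σy)² = 919309.95 − 901170.49 = 18139.46
r = 98.08 / √(0.64 × 18139.46) = 98.08 / 107.7463 ≈ 0.9103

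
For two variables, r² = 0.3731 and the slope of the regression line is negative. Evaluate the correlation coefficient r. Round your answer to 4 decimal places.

-0.6108

|r| = √0.3731 = 0.6108
The association is negative, so r = −0.6108.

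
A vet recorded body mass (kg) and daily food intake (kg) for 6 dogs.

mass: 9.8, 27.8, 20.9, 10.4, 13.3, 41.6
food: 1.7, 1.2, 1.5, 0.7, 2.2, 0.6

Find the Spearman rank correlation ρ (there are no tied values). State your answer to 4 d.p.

Rank mass: 1, 5, 4, 2, 3, 6
Rank food: 5, 3, 4, 2, 6, 1
d = rank(mass) − rank(food): -4, 2, 0, 0, -3, 5; Σd² = 54
ρ = 1 − 6Σd² / [n(n²−1)] = 1 − 6×54 / (6×35) = 1 − 324/210 ≈ -0.5429

-0.5429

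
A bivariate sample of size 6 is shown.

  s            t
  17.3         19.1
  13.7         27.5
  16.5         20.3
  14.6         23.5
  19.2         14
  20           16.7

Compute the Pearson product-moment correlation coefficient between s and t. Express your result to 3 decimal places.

-0.946

n = 6, Σs = 101.3, Σt = 121.1, Σs² = 1741.03, Σt² = 2560.29, Σst = 1988.03
nΣst − ΣsΣt = 11928.18 − 12267.43 = -339.25
nΣs² − (Σs)² = 10446.18 − 10261.69 = 184.49; nΣt² − (Σt)² = 15361.74 − 14665.21 = 696.53
r = -339.25 / √(184.49 × 696.53) = -339.25 / 358.4729 ≈ -0.946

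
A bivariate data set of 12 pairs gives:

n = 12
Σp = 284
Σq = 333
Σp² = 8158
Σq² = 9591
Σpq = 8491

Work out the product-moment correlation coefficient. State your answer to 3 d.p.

0.860

r = (nΣpq − ΣpΣq) / √[(nΣp² − (Σp)²)(nΣq² − (Σq)²)]
Numerator: 12×8491 − 284×333 = 7320
Denominator: √[(97896 − 80656)(115092 − 110889)] = √[17240 × 4203] = 8512.3275
r = 7320 / 8512.3275 ≈ 0.860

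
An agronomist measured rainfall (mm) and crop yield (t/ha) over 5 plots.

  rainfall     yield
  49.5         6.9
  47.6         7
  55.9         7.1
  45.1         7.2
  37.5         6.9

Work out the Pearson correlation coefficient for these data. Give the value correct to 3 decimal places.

0.343

n = 5, Σx = 235.6, Σy = 35.1, Σx² = 11281.08, Σy² = 246.47, Σxy = 1655.11
nΣxy − ΣxΣy = 8275.55 − 8269.56 = 5.99
nΣx² − (Σx)² = 56405.4 − 55507.36 = 898.04; nΣy² − (Σy)² = 1232.35 − 1232.01 = 0.34
r = 5.99 / √(898.04 × 0.34) = 5.99 / 17.4738 ≈ 0.343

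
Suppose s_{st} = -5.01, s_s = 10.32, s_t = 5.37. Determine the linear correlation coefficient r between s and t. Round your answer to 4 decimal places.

-0.0904

r = Cov(s,t) / (s_s · s_t) = -5.01 / (10.32 × 5.37)
  = -5.01 / 55.4184 ≈ -0.0904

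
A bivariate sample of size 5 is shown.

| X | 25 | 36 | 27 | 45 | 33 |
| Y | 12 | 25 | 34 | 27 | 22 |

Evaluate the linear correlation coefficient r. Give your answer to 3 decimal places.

n = 5, ΣX = 166, ΣY = 120, ΣX² = 5764, ΣY² = 3138, ΣXY = 4059
nΣXY − ΣXΣY = 20295 − 19920 = 375
nΣX² − (ΣX)² = 28820 − 27556 = 1264; nΣY² − (ΣY)² = 15690 − 14400 = 1290
r = 375 / √(1264 × 1290) = 375 / 1276.9338 ≈ 0.294

0.294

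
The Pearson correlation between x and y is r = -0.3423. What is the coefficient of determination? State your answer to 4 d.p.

r² = (-0.3423)² = 0.1172

0.1172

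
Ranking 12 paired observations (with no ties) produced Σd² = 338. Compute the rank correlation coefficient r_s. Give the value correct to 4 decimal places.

-0.1818

ρ = 1 − 6Σd² / [n(n²−1)] = 1 − 6×338 / (12×143)
  = 1 − 2028/1716 = 1 − 1.18182 ≈ -0.1818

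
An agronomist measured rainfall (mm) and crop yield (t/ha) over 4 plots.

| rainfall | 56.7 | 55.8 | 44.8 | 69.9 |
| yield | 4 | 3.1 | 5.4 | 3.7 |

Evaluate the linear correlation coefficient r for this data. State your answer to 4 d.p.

n = 4, Σx = 227.2, Σy = 16.2, Σx² = 13221.58, Σy² = 68.46, Σxy = 900.33
nΣxy − ΣxΣy = 3601.32 − 3680.64 = -79.32
nΣx² − (Σx)² = 52886.32 − 51619.84 = 1266.48; nΣy² − (Σy)² = 273.84 − 262.44 = 11.4
r = -79.32 / √(1266.48 × 11.4) = -79.32 / 120.1577 ≈ -0.6601

-0.6601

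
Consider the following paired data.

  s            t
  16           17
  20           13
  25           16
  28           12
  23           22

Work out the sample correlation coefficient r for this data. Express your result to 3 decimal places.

n = 5, Σs = 112, Σt = 80, Σs² = 2594, Σt² = 1342, Σst = 1774
nΣst − ΣsΣt = 8870 − 8960 = -90
nΣs² − (Σs)² = 12970 − 12544 = 426; nΣt² − (Σt)² = 6710 − 6400 = 310
r = -90 / √(426 × 310) = -90 / 363.4006 ≈ -0.248

-0.248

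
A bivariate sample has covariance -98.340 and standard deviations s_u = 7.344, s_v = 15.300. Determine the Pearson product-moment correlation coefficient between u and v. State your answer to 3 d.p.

r = Cov(u,v) / (s_u · s_v) = -98.340 / (7.344 × 15.300)
  = -98.340 / 112.3632 ≈ -0.875

-0.875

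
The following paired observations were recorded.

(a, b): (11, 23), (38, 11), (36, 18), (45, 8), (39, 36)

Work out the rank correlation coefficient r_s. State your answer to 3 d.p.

-0.400

Rank a: 1, 3, 2, 5, 4
Rank b: 4, 2, 3, 1, 5
d = rank(a) − rank(b): -3, 1, -1, 4, -1; Σd² = 28
ρ = 1 − 6Σd² / [n(n²−1)] = 1 − 6×28 / (5×24) = 1 − 168/120 ≈ -0.400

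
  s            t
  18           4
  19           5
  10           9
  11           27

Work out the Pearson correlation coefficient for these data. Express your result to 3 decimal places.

n = 4, Σs = 58, Σt = 45, Σs² = 906, Σt² = 851, Σst = 554
nΣst − ΣsΣt = 2216 − 2610 = -394
nΣs² − (Σs)² = 3624 − 3364 = 260; nΣt² − (Σt)² = 3404 − 2025 = 1379
r = -394 / √(260 × 1379) = -394 / 598.7821 ≈ -0.658

-0.658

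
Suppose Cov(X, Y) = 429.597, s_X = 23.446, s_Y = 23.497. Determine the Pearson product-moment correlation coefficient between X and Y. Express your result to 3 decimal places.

0.780

r = Cov(X,Y) / (s_X · s_Y) = 429.597 / (23.446 × 23.497)
  = 429.597 / 550.9107 ≈ 0.780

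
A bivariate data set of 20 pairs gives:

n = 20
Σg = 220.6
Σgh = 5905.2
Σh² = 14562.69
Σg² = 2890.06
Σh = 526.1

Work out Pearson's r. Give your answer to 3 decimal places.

0.178

r = (nΣgh − ΣgΣh) / √[(nΣg² − (Σg)²)(nΣh² − (Σh)²)]
Numerator: 20×5905.2 − 220.6×526.1 = 2046.34
Denominator: √[(57801.2 − 48664.36)(291253.8 − 276781.21)] = √[9136.84 × 14472.59] = 11499.2930
r = 2046.34 / 11499.2930 ≈ 0.178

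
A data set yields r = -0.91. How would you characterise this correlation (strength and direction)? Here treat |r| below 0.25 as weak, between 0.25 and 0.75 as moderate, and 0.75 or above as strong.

r = -0.91 < 0 so the relationship is negative.
|r| = 0.91, which falls in the strong range.

strong negative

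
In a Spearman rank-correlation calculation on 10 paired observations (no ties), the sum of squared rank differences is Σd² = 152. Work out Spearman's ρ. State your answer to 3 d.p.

0.079

ρ = 1 − 6Σd² / [n(n²−1)] = 1 − 6×152 / (10×99)
  = 1 − 912/990 = 1 − 0.9212 ≈ 0.079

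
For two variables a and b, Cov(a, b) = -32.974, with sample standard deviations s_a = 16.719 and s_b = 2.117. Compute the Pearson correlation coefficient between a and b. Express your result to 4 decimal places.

-0.9316

r = Cov(a,b) / (s_a · s_b) = -32.974 / (16.719 × 2.117)
  = -32.974 / 35.3941 ≈ -0.9316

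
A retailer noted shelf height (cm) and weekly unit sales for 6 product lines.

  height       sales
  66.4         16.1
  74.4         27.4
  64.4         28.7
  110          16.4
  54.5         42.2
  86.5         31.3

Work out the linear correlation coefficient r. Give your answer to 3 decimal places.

n = 6, Σx = 456.2, Σy = 162.1, Σx² = 36644.18, Σy² = 4863.15, Σxy = 11767.23
nΣxy − ΣxΣy = 70603.38 − 73950.02 = -3346.64
nΣx² − (Σx)² = 219865.08 − 208118.44 = 11746.64; nΣy² − (Σy)² = 29178.9 − 26276.41 = 2902.49
r = -3346.64 / √(11746.64 × 2902.49) = -3346.64 / 5839.0500 ≈ -0.573

-0.573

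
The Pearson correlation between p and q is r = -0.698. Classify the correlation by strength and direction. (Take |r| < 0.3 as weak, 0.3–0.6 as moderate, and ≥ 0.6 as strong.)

r = -0.698 < 0 so the relationship is negative.
|r| = 0.698, which falls in the strong range.

strong negative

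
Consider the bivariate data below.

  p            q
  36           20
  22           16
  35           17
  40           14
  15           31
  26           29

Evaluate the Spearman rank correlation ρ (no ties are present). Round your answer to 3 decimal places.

Rank p: 5, 2, 4, 6, 1, 3
Rank q: 4, 2, 3, 1, 6, 5
d = rank(p) − rank(q): 1, 0, 1, 5, -5, -2; Σd² = 56
ρ = 1 − 6Σd² / [n(n²−1)] = 1 − 6×56 / (6×35) = 1 − 336/210 ≈ -0.600

-0.600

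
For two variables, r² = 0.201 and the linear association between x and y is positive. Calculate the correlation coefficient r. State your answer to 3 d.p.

0.448

|r| = √0.201 = 0.448
The association is positive, so r = 0.448.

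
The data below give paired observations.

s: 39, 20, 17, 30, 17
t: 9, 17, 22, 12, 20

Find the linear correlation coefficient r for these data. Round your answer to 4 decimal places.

n = 5, Σs = 123, Σt = 80, Σs² = 3399, Σt² = 1398, Σst = 1765
nΣst − ΣsΣt = 8825 − 9840 = -1015
nΣs² − (Σs)² = 16995 − 15129 = 1866; nΣt² − (Σt)² = 6990 − 6400 = 590
r = -1015 / √(1866 × 590) = -1015 / 1049.2569 ≈ -0.9674

-0.9674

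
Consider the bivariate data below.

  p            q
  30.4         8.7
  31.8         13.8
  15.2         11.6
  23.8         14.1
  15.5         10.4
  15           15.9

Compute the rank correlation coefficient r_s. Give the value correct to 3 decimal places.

Rank p: 5, 6, 2, 4, 3, 1
Rank q: 1, 4, 3, 5, 2, 6
d = rank(p) − rank(q): 4, 2, -1, -1, 1, -5; Σd² = 48
ρ = 1 − 6Σd² / [n(n²−1)] = 1 − 6×48 / (6×35) = 1 − 288/210 ≈ -0.371

-0.371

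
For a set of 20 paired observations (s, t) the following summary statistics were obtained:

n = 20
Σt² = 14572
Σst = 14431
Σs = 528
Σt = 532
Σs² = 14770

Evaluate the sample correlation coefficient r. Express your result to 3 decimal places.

0.653

r = (nΣst − ΣsΣt) / √[(nΣs² − (Σs)²)(nΣt² − (Σt)²)]
Numerator: 20×14431 − 528×532 = 7724
Denominator: √[(295400 − 278784)(291440 − 283024)] = √[16616 × 8416] = 11825.4072
r = 7724 / 11825.4072 ≈ 0.653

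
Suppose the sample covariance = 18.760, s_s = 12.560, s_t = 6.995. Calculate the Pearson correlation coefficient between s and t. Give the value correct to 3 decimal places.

r = Cov(s,t) / (s_s · s_t) = 18.760 / (12.560 × 6.995)
  = 18.760 / 87.8572 ≈ 0.214

0.214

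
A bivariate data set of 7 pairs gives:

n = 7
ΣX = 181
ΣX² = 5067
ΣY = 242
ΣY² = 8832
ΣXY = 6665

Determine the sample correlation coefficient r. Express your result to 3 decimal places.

0.960

r = (nΣXY − ΣXΣY) / √[(nΣX² − (ΣX)²)(nΣY² − (ΣY)²)]
Numerator: 7×6665 − 181×242 = 2853
Denominator: √[(35469 − 32761)(61824 − 58564)] = √[2708 × 3260] = 2971.2085
r = 2853 / 2971.2085 ≈ 0.960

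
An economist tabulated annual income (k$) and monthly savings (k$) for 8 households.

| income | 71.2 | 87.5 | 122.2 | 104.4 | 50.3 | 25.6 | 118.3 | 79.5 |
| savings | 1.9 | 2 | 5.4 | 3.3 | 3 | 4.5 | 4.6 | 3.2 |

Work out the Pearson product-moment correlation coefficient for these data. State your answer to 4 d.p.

0.2772

n = 8, Σx = 659, Σy = 27.9, Σx² = 62058.48, Σy² = 108.31, Σxy = 2379.36
nΣxy − ΣxΣy = 19034.88 − 18386.1 = 648.78
nΣx² − (Σx)² = 496467.84 − 434281 = 62186.84; nΣy² − (Σy)² = 866.48 − 778.41 = 88.07
r = 648.78 / √(62186.84 × 88.07) = 648.78 / 2340.2553 ≈ 0.2772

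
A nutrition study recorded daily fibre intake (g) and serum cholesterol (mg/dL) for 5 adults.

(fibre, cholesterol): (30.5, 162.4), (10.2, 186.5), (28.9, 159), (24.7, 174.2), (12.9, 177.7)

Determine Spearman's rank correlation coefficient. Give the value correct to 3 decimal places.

-0.900

Rank fibre: 5, 1, 4, 3, 2
Rank cholesterol: 2, 5, 1, 3, 4
d = rank(fibre) − rank(cholesterol): 3, -4, 3, 0, -2; Σd² = 38
ρ = 1 − 6Σd² / [n(n²−1)] = 1 − 6×38 / (5×24) = 1 − 228/120 ≈ -0.900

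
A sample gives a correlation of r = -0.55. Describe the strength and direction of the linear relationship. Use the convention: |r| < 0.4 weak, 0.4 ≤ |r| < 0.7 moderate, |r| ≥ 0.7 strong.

moderate negative

r = -0.55 < 0 so the relationship is negative.
|r| = 0.55, which falls in the moderate range.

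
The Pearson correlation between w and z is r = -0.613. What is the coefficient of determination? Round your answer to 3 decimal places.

r² = (-0.613)² = 0.376

0.376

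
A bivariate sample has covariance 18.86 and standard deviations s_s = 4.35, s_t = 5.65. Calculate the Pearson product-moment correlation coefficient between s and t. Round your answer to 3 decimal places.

r = Cov(s,t) / (s_s · s_t) = 18.86 / (4.35 × 5.65)
  = 18.86 / 24.5775 ≈ 0.767

0.767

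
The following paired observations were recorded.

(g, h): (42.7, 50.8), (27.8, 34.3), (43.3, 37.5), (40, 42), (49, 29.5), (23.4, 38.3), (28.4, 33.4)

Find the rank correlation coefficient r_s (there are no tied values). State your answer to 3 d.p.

-0.179

Rank g: 5, 2, 6, 4, 7, 1, 3
Rank h: 7, 3, 4, 6, 1, 5, 2
d = rank(g) − rank(h): -2, -1, 2, -2, 6, -4, 1; Σd² = 66
ρ = 1 − 6Σd² / [n(n²−1)] = 1 − 6×66 / (7×48) = 1 − 396/336 ≈ -0.179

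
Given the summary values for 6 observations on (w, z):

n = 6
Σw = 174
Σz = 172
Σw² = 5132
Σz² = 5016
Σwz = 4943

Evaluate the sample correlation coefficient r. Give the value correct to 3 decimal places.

-0.525

r = (nΣwz − ΣwΣz) / √[(nΣw² − (Σw)²)(nΣz² − (Σz)²)]
Numerator: 6×4943 − 174×172 = -270
Denominator: √[(30792 − 30276)(30096 − 29584)] = √[516 × 512] = 513.9961
r = -270 / 513.9961 ≈ -0.525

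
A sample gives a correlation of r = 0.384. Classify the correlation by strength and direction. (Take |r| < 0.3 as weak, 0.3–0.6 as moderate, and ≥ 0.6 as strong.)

r = 0.384 > 0 so the relationship is positive.
|r| = 0.384, which falls in the moderate range.

moderate positive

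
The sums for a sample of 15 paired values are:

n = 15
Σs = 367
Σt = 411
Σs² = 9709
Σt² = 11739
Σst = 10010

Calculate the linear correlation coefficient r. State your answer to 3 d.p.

-0.078

r = (nΣst − ΣsΣt) / √[(nΣs² − (Σs)²)(nΣt² − (Σt)²)]
Numerator: 15×10010 − 367×411 = -687
Denominator: √[(145635 − 134689)(176085 − 168921)] = √[10946 × 7164] = 8855.3455
r = -687 / 8855.3455 ≈ -0.078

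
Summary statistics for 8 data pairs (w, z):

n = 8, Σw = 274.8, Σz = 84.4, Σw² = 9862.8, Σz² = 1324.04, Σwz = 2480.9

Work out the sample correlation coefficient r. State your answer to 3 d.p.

r = (nΣwz − ΣwΣz) / √[(nΣw² − (Σw)²)(nΣz² − (Σz)²)]
Numerator: 8×2480.9 − 274.8×84.4 = -3345.92
Denominator: √[(78902.4 − 75515.04)(10592.32 − 7123.36)] = √[3387.36 × 3468.96] = 3427.9172
r = -3345.92 / 3427.9172 ≈ -0.976

-0.976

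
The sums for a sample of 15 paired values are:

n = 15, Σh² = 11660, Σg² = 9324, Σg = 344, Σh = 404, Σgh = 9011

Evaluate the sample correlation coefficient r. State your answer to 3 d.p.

r = (nΣgh − ΣgΣh) / √[(nΣg² − (Σg)²)(nΣh² − (Σh)²)]
Numerator: 15×9011 − 344×404 = -3811
Denominator: √[(139860 − 118336)(174900 − 163216)] = √[21524 × 11684] = 15858.3232
r = -3811 / 15858.3232 ≈ -0.240

-0.240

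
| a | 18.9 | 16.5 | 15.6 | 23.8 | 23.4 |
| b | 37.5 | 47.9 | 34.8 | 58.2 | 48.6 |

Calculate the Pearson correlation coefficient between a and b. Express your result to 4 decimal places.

n = 5, Σa = 98.2, Σb = 227, Σa² = 1986.82, Σb² = 10660.9, Σab = 4564.38
nΣab − ΣaΣb = 22821.9 − 22291.4 = 530.5
nΣa² − (Σa)² = 9934.1 − 9643.24 = 290.86; nΣb² − (Σb)² = 53304.5 − 51529 = 1775.5
r = 530.5 / √(290.86 × 1775.5) = 530.5 / 718.6250 ≈ 0.7382

0.7382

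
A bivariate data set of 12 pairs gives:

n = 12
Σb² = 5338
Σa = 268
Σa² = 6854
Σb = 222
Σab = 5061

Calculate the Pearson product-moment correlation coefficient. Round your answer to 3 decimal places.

0.100

r = (nΣab − ΣaΣb) / √[(nΣa² − (Σa)²)(nΣb² − (Σb)²)]
Numerator: 12×5061 − 268×222 = 1236
Denominator: √[(82248 − 71824)(64056 − 49284)] = √[10424 × 14772] = 12409.0019
r = 1236 / 12409.0019 ≈ 0.100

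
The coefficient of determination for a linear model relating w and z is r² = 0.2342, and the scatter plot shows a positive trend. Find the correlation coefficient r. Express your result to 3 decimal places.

|r| = √0.2342 = 0.484
The association is positive, so r = 0.484.

0.484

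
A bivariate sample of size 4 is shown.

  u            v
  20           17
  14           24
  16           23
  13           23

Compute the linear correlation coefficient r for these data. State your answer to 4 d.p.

-0.9165

n = 4, Σu = 63, Σv = 87, Σu² = 1021, Σv² = 1923, Σuv = 1343
nΣuv − ΣuΣv = 5372 − 5481 = -109
nΣu² − (Σu)² = 4084 − 3969 = 115; nΣv² − (Σv)² = 7692 − 7569 = 123
r = -109 / √(115 × 123) = -109 / 118.9328 ≈ -0.9165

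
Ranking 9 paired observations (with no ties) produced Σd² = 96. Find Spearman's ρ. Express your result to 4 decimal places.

0.2000

ρ = 1 − 6Σd² / [n(n²−1)] = 1 − 6×96 / (9×80)
  = 1 − 576/720 = 1 − 0.80000 ≈ 0.2000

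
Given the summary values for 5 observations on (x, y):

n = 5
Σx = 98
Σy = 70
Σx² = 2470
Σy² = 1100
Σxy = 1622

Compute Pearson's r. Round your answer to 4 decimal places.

0.9738

r = (nΣxy − ΣxΣy) / √[(nΣx² − (Σx)²)(nΣy² − (Σy)²)]
Numerator: 5×1622 − 98×70 = 1250
Denominator: √[(12350 − 9604)(5500 − 4900)] = √[2746 × 600] = 1283.5887
r = 1250 / 1283.5887 ≈ 0.9738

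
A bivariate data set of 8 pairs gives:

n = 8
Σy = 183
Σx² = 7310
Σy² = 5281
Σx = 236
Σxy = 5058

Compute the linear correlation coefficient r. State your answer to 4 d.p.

-0.5516

r = (nΣxy − ΣxΣy) / √[(nΣx² − (Σx)²)(nΣy² − (Σy)²)]
Numerator: 8×5058 − 236×183 = -2724
Denominator: √[(58480 − 55696)(42248 − 33489)] = √[2784 × 8759] = 4938.1227
r = -2724 / 4938.1227 ≈ -0.5516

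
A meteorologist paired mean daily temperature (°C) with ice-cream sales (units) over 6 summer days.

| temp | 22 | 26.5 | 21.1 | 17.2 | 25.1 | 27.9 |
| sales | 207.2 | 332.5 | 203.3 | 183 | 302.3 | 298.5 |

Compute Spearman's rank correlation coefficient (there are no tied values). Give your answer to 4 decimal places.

0.8286

Rank temp: 3, 5, 2, 1, 4, 6
Rank sales: 3, 6, 2, 1, 5, 4
d = rank(temp) − rank(sales): 0, -1, 0, 0, -1, 2; Σd² = 6
ρ = 1 − 6Σd² / [n(n²−1)] = 1 − 6×6 / (6×35) = 1 − 36/210 ≈ 0.8286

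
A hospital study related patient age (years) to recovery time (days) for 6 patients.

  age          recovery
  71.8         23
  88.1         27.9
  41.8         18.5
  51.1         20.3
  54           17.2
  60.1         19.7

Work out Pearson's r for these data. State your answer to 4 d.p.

0.9129

n = 6, Σx = 366.9, Σy = 126.6, Σx² = 23803.31, Σy² = 2745.68, Σxy = 8032.79
nΣxy − ΣxΣy = 48196.74 − 46449.54 = 1747.2
nΣx² − (Σx)² = 142819.86 − 134615.61 = 8204.25; nΣy² − (Σy)² = 16474.08 − 16027.56 = 446.52
r = 1747.2 / √(8204.25 × 446.52) = 1747.2 / 1913.9910 ≈ 0.9129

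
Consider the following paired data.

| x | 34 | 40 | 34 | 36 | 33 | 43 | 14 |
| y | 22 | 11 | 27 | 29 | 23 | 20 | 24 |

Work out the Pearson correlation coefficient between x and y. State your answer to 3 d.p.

n = 7, Σx = 234, Σy = 156, Σx² = 8342, Σy² = 3680, Σxy = 5105
nΣxy − ΣxΣy = 35735 − 36504 = -769
nΣx² − (Σx)² = 58394 − 54756 = 3638; nΣy² − (Σy)² = 25760 − 24336 = 1424
r = -769 / √(3638 × 1424) = -769 / 2276.0738 ≈ -0.338

-0.338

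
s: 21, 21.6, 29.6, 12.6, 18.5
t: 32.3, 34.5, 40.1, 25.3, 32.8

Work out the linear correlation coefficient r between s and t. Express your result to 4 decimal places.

0.9770

n = 5, Σs = 103.3, Σt = 165, Σs² = 2284.73, Σt² = 5557.48, Σst = 3536.04
nΣst − ΣsΣt = 17680.2 − 17044.5 = 635.7
nΣs² − (Σs)² = 11423.65 − 10670.89 = 752.76; nΣt² − (Σt)² = 27787.4 − 27225 = 562.4
r = 635.7 / √(752.76 × 562.4) = 635.7 / 650.6552 ≈ 0.9770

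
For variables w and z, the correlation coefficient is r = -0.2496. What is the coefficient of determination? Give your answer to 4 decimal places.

r² = (-0.2496)² = 0.0623

0.0623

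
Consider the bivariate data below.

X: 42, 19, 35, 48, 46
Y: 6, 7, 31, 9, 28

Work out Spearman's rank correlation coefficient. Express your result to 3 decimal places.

Rank X: 3, 1, 2, 5, 4
Rank Y: 1, 2, 5, 3, 4
d = rank(X) − rank(Y): 2, -1, -3, 2, 0; Σd² = 18
ρ = 1 − 6Σd² / [n(n²−1)] = 1 − 6×18 / (5×24) = 1 − 108/120 ≈ 0.100

0.100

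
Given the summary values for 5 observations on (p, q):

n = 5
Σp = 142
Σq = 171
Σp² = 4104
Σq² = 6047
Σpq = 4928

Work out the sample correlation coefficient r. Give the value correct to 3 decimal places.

0.602

r = (nΣpq − ΣpΣq) / √[(nΣp² − (Σp)²)(nΣq² − (Σq)²)]
Numerator: 5×4928 − 142×171 = 358
Denominator: √[(20520 − 20164)(30235 − 29241)] = √[356 × 994] = 594.8647
r = 358 / 594.8647 ≈ 0.602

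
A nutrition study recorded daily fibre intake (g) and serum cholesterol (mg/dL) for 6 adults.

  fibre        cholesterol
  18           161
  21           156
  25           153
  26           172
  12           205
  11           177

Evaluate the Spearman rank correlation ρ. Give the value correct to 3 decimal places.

-0.600

Rank fibre: 3, 4, 5, 6, 2, 1
Rank cholesterol: 3, 2, 1, 4, 6, 5
d = rank(fibre) − rank(cholesterol): 0, 2, 4, 2, -4, -4; Σd² = 56
ρ = 1 − 6Σd² / [n(n²−1)] = 1 − 6×56 / (6×35) = 1 − 336/210 ≈ -0.600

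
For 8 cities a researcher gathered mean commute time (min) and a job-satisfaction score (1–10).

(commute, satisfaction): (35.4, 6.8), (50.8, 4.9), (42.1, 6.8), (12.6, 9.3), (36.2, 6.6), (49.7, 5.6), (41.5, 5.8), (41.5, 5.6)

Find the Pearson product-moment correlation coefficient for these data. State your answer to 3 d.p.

n = 8, Σx = 309.8, Σy = 51.4, Σx² = 12990, Σy² = 342.9, Σxy = 1883.44
nΣxy − ΣxΣy = 15067.52 − 15923.72 = -856.2
nΣx² − (Σx)² = 103920 − 95976.04 = 7943.96; nΣy² − (Σy)² = 2743.2 − 2641.96 = 101.24
r = -856.2 / √(7943.96 × 101.24) = -856.2 / 896.7979 ≈ -0.955

-0.955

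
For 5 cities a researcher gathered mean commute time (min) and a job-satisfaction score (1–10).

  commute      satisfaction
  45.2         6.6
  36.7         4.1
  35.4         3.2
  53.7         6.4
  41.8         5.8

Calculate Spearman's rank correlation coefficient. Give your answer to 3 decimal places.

0.900

Rank commute: 4, 2, 1, 5, 3
Rank satisfaction: 5, 2, 1, 4, 3
d = rank(commute) − rank(satisfaction): -1, 0, 0, 1, 0; Σd² = 2
ρ = 1 − 6Σd² / [n(n²−1)] = 1 − 6×2 / (5×24) = 1 − 12/120 ≈ 0.900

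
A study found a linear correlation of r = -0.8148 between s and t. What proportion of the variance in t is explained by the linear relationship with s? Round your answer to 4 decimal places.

0.6639

r² = (-0.8148)² = 0.6639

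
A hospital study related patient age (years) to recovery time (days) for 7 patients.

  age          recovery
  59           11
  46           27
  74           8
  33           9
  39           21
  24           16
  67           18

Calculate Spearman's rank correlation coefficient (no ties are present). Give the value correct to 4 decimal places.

-0.2143

Rank age: 5, 4, 7, 2, 3, 1, 6
Rank recovery: 3, 7, 1, 2, 6, 4, 5
d = rank(age) − rank(recovery): 2, -3, 6, 0, -3, -3, 1; Σd² = 68
ρ = 1 − 6Σd² / [n(n²−1)] = 1 − 6×68 / (7×48) = 1 − 408/336 ≈ -0.2143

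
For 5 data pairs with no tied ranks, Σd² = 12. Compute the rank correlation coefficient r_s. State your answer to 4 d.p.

0.4000

ρ = 1 − 6Σd² / [n(n²−1)] = 1 − 6×12 / (5×24)
  = 1 − 72/120 = 1 − 0.60000 ≈ 0.4000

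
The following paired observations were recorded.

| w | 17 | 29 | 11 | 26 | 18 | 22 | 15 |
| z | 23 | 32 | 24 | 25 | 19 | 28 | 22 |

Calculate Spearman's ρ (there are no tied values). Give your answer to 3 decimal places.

Rank w: 3, 7, 1, 6, 4, 5, 2
Rank z: 3, 7, 4, 5, 1, 6, 2
d = rank(w) − rank(z): 0, 0, -3, 1, 3, -1, 0; Σd² = 20
ρ = 1 − 6Σd² / [n(n²−1)] = 1 − 6×20 / (7×48) = 1 − 120/336 ≈ 0.643

0.643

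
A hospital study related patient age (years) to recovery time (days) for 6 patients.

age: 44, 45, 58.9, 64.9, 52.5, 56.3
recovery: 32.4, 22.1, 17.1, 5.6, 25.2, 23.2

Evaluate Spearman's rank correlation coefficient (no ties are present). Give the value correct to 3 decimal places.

-0.829

Rank age: 1, 2, 5, 6, 3, 4
Rank recovery: 6, 3, 2, 1, 5, 4
d = rank(age) − rank(recovery): -5, -1, 3, 5, -2, 0; Σd² = 64
ρ = 1 − 6Σd² / [n(n²−1)] = 1 − 6×64 / (6×35) = 1 − 384/210 ≈ -0.829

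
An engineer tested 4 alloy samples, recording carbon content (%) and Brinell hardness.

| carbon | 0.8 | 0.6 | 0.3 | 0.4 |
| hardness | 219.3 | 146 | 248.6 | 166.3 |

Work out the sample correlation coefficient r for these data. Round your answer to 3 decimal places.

n = 4, Σx = 2.1, Σy = 780.2, Σx² = 1.25, Σy² = 158866.14, Σxy = 404.14
nΣxy − ΣxΣy = 1616.56 − 1638.42 = -21.86
nΣx² − (Σx)² = 5 − 4.41 = 0.59; nΣy² − (Σy)² = 635464.56 − 608712.04 = 26752.52
r = -21.86 / √(0.59 × 26752.52) = -21.86 / 125.6343 ≈ -0.174

-0.174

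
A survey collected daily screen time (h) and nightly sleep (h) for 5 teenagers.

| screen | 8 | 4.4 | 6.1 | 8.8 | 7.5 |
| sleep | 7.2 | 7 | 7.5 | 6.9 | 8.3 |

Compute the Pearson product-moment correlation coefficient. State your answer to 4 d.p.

0.0757

n = 5, Σx = 34.8, Σy = 36.9, Σx² = 254.26, Σy² = 273.59, Σxy = 257.12
nΣxy − ΣxΣy = 1285.6 − 1284.12 = 1.48
nΣx² − (Σx)² = 1271.3 − 1211.04 = 60.26; nΣy² − (Σy)² = 1367.95 − 1361.61 = 6.34
r = 1.48 / √(60.26 × 6.34) = 1.48 / 19.5461 ≈ 0.0757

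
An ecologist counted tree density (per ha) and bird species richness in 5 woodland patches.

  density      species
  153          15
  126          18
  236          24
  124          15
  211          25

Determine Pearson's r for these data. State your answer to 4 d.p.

n = 5, Σx = 850, Σy = 97, Σx² = 154878, Σy² = 1975, Σxy = 17362
nΣxy − ΣxΣy = 86810 − 82450 = 4360
nΣx² − (Σx)² = 774390 − 722500 = 51890; nΣy² − (Σy)² = 9875 − 9409 = 466
r = 4360 / √(51890 × 466) = 4360 / 4917.3916 ≈ 0.8866

0.8866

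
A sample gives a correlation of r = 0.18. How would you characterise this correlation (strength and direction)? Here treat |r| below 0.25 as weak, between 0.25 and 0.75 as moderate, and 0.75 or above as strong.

weak positive

r = 0.18 > 0 so the relationship is positive.
|r| = 0.18, which falls in the weak range.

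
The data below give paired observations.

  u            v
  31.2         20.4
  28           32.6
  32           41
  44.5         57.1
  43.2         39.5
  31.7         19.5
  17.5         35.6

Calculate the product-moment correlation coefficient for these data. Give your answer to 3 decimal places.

n = 7, Σu = 228.1, Σv = 245.7, Σu² = 7939.07, Σv² = 9628.19, Σuv = 8349.78
nΣuv − ΣuΣv = 58448.46 − 56044.17 = 2404.29
nΣu² − (Σu)² = 55573.49 − 52029.61 = 3543.88; nΣv² − (Σv)² = 67397.33 − 60368.49 = 7028.84
r = 2404.29 / √(3543.88 × 7028.84) = 2404.29 / 4990.9283 ≈ 0.482

0.482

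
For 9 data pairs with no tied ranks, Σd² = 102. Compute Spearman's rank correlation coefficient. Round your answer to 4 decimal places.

0.1500

ρ = 1 − 6Σd² / [n(n²−1)] = 1 − 6×102 / (9×80)
  = 1 − 612/720 = 1 − 0.85000 ≈ 0.1500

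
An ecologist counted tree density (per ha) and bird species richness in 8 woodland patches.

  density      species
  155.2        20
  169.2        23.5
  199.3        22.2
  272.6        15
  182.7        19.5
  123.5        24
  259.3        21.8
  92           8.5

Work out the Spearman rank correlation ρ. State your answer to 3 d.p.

-0.071

Rank density: 3, 4, 6, 8, 5, 2, 7, 1
Rank species: 4, 7, 6, 2, 3, 8, 5, 1
d = rank(density) − rank(species): -1, -3, 0, 6, 2, -6, 2, 0; Σd² = 90
ρ = 1 − 6Σd² / [n(n²−1)] = 1 − 6×90 / (8×63) = 1 − 540/504 ≈ -0.071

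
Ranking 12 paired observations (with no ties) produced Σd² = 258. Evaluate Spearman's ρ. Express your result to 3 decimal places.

0.098

ρ = 1 − 6Σd² / [n(n²−1)] = 1 − 6×258 / (12×143)
  = 1 − 1548/1716 = 1 − 0.9021 ≈ 0.098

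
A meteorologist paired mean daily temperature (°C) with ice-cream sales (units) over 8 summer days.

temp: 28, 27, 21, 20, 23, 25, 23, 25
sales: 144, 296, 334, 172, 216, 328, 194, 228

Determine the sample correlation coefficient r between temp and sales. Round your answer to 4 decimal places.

n = 8, Σx = 192, Σy = 1912, Σx² = 4662, Σy² = 493352, Σxy = 45808
nΣxy − ΣxΣy = 366464 − 367104 = -640
nΣx² − (Σx)² = 37296 − 36864 = 432; nΣy² − (Σy)² = 3946816 − 3655744 = 291072
r = -640 / √(432 × 291072) = -640 / 11213.5233 ≈ -0.0571

-0.0571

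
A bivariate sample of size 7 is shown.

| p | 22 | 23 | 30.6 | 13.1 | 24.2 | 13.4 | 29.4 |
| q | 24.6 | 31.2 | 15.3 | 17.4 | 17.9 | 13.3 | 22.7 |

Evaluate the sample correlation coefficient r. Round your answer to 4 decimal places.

n = 7, Σp = 155.7, Σq = 142.4, Σp² = 3750.53, Σq² = 3128.04, Σpq = 3233.7
nΣpq − ΣpΣq = 22635.9 − 22171.68 = 464.22
nΣp² − (Σp)² = 26253.71 − 24242.49 = 2011.22; nΣq² − (Σq)² = 21896.28 − 20277.76 = 1618.52
r = 464.22 / √(2011.22 × 1618.52) = 464.22 / 1804.2172 ≈ 0.2573

0.2573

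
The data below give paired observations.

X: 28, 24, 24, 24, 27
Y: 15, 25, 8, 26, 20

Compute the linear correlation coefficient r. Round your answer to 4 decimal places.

n = 5, ΣX = 127, ΣY = 94, ΣX² = 3241, ΣY² = 1990, ΣXY = 2376
nΣXY − ΣXΣY = 11880 − 11938 = -58
nΣX² − (ΣX)² = 16205 − 16129 = 76; nΣY² − (ΣY)² = 9950 − 8836 = 1114
r = -58 / √(76 × 1114) = -58 / 290.9708 ≈ -0.1993

-0.1993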